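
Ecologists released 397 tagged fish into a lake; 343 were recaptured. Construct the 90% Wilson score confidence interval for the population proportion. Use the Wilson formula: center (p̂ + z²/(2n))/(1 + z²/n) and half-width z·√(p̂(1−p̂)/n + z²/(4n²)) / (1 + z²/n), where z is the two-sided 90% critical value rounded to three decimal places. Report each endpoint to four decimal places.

p̂ = 343/397 = 0.86398; z = 1.645, so z² = 2.706025.
1 + z²/n = 1.006816.
Center = (0.86398 + 0.003408)/1.006816 = 0.86152.
Radicand: p̂(1−p̂)/n + z²/(4n²) = 0.000296017 + 0.000004292 = 0.000300309.
Half-width = 1.645·√0.000300309/1.006816 = 0.02831.
CI: 0.86152 ± 0.02831 = (0.8332, 0.8898).

(0.8332, 0.8898)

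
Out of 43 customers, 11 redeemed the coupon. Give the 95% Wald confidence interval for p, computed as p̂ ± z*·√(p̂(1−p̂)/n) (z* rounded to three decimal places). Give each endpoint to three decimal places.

(0.125, 0.386)

p̂ = 11/43 = 0.25581.
Standard error of p̂: √(0.190373/43) = √0.004427283 = 0.066538.
For 95% confidence, z* = 1.960.
Margin of error: 1.960 × 0.066538 = 0.13041.
Interval: 0.25581 ± 0.13041 → (0.125, 0.386).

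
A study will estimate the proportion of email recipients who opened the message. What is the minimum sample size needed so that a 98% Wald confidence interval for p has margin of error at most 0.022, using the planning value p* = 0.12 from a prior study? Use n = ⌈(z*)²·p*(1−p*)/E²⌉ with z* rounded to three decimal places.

z* = 2.326 at the 98% level.
p*(1−p*) = 0.1056.
(z*)²·p*(1−p*)/E² = 5.410276·0.1056/0.000484 = 1180.424.
⌈1180.424⌉ = 1181.

n = 1181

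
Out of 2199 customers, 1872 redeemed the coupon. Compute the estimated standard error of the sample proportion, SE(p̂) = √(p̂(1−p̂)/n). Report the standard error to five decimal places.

The sample proportion is 1872/2199 = 0.85130.
p̂(1−p̂) = 0.126588.
SE = √(0.126588/2199) = 0.00759.

SE = 0.00759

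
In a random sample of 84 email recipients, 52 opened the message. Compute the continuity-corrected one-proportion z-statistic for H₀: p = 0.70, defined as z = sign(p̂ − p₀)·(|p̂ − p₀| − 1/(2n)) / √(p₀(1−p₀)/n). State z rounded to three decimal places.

p̂ = 52/84 = 0.61905. p̂ − p₀ = -0.080952.
1/(2n) = 0.005952.
Corrected numerator: |-0.080952| − 0.005952 = 0.075000.
Under H₀, SE = √(p₀(1−p₀)/n) = √(0.70·0.30/84) = √0.002500000 = 0.050000.
z = (−)0.075000/0.050000 = -1.500.

z = -1.500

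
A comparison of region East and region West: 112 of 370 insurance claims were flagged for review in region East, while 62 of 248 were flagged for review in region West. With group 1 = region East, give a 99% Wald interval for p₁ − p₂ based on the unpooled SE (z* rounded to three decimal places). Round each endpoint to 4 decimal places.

p̂₁ = 112/370 = 0.30270, p̂₂ = 62/248 = 0.25000; p̂₁ − p̂₂ = 0.05270.
Unpooled SE = √(p̂₁(1−p̂₁)/n₁ + p̂₂(1−p̂₂)/n₂) = √(0.000570470 + 0.000756048) = 0.036421.
For 99% confidence, z* = 2.576. Margin of error = 0.09382.
Interval: 0.05270 ± 0.09382 → (-0.0411, 0.1465).

(-0.0411, 0.1465)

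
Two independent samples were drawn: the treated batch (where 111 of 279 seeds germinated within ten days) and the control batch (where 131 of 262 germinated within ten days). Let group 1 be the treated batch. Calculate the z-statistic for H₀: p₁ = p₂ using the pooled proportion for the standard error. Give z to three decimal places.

z = -2.388

p̂₁ = 111/279 = 0.39785, p̂₂ = 131/262 = 0.50000.
Pooled p̂ = (111+131)/(279+262) = 242/541 = 0.44732.
SE = √[p̂(1−p̂)(1/n₁+1/n₂)] = √[0.44732·0.55268·(1/279+1/262)] ≈ 0.042775.
z = -0.10215/0.042775 = -2.388.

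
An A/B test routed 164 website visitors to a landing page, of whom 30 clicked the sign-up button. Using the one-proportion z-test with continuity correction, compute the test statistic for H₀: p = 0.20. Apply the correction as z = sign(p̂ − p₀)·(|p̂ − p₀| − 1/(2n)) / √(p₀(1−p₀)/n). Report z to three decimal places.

The sample proportion is 30/164 = 0.18293. p̂ − p₀ = -0.017073.
1/(2n) = 0.003049.
Corrected numerator: |-0.017073| − 0.003049 = 0.014024.
SE₀ = √(0.20·0.80/164) = 0.031235.
z = (−)0.014024/0.031235 = -0.449.

z = -0.449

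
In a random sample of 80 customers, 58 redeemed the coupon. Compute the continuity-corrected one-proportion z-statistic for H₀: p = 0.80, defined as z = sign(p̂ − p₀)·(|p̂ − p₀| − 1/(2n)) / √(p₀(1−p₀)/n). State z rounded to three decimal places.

z = -1.537

With x = 58 successes in n = 80, p̂ = 0.72500. p̂ − p₀ = -0.075000.
1/(2n) = 0.006250.
Corrected numerator: |-0.075000| − 0.006250 = 0.068750.
Under H₀, SE = √(p₀(1−p₀)/n) = √(0.80·0.20/80) = √0.002000000 = 0.044721.
z = −0.068750/0.044721 = -1.537.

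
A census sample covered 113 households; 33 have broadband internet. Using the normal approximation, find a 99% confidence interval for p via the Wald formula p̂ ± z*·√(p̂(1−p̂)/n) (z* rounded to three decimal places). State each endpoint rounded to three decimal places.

(0.182, 0.402)

p̂ = 33/113 = 0.29204.
SE = √(p̂(1−p̂)/n) = √(0.206751/113) = 0.042774.
For 99% confidence, z* = 2.576.
Margin = 2.576·0.042774 = 0.11019.
CI: 0.29204 ± 0.11019 = (0.182, 0.402).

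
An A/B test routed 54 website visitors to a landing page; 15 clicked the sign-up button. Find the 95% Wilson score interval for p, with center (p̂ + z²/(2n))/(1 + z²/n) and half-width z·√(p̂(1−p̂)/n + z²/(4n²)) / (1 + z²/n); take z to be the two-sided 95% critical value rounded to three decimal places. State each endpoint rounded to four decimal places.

(0.1762, 0.4089)

Here p̂ = 15/54 = 0.27778 and z = 1.960 (z² = 3.841600).
1 + z²/n = 1.071141.
Center = (0.27778 + 0.035570)/1.071141 = 0.29254.
Radicand: p̂(1−p̂)/n + z²/(4n²) = 0.003715135 + 0.000329355 = 0.004044490.
Half-width = z·√(radicand)/denom = 1.960·0.063596/1.071141 = 0.11637.
Interval: 0.29254 ± 0.11637 → (0.1762, 0.4089).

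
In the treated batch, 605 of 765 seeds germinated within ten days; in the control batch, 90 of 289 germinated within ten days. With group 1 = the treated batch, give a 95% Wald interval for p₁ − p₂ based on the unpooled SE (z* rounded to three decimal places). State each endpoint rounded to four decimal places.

(0.4188, 0.5401)

p̂₁ = 0.79085, p̂₂ = 0.31142, so the observed difference is 0.47943.
SE = √(0.000216218 + 0.000741997) = √0.000958215 = 0.030955.
z* = 1.960 at the 95% level. Margin = 1.960·0.030955 = 0.06067.
Interval: 0.47943 ± 0.06067 → (0.4188, 0.5401).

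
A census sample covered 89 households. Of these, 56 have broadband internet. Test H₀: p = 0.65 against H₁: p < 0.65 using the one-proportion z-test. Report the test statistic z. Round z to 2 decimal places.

z = -0.41

Sample proportion p̂ = 56/89 = 0.62921.
SE₀ = √(0.65·0.35/89) = 0.050559.
z = (0.62921 − 0.65)/0.050559 = -0.02079/0.050559 = -0.41.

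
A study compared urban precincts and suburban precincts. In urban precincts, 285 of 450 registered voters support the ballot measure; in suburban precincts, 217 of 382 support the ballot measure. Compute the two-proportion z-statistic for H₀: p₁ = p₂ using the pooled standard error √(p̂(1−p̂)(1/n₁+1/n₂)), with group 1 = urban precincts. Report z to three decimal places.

p̂₁ = 285/450 = 0.63333, p̂₂ = 217/382 = 0.56806.
Pooling: p̂ = 502/832 = 0.60337.
SE = √[p̂(1−p̂)(1/n₁+1/n₂)] = √[0.60337·0.39663·(1/450+1/382)] ≈ 0.034034.
z = (p̂₁ − p̂₂)/SE = (0.63333 − 0.56806)/0.034034 = 0.06527/0.034034 = 1.918.

z = 1.918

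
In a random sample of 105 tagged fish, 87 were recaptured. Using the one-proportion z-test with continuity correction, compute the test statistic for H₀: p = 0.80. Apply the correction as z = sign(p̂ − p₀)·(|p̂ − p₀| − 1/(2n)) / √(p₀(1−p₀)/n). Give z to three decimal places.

p̂ = 87/105 = 0.82857. p̂ − p₀ = 0.028571.
1/(2n) = 0.004762.
Corrected numerator: |0.028571| − 0.004762 = 0.023809.
Null standard error: √(0.80·0.20/105) = √0.001523810 = 0.039036.
z = +0.023809/0.039036 = 0.610.

z = 0.610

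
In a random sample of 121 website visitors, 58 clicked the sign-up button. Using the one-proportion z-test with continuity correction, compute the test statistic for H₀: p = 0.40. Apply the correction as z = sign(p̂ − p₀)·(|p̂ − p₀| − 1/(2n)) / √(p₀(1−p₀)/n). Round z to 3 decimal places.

z = 1.689

p̂ = 58/121 = 0.47934. p̂ − p₀ = 0.079339.
1/(2n) = 0.004132.
Corrected numerator: |0.079339| − 0.004132 = 0.075207.
SE₀ = √(0.40·0.60/121) = 0.044536.
z = (+)0.075207/0.044536 = 1.689.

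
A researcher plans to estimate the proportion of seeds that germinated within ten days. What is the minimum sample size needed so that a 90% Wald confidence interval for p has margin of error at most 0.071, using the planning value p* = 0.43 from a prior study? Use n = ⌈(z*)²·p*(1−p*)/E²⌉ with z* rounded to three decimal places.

n = 132

z* = 1.645 at the 90% level.
p*(1−p*) = 0.43·0.57 = 0.2451.
Required n before rounding: 2.706025 × 0.2451 / 0.071² = 131.570.
⌈131.570⌉ = 132.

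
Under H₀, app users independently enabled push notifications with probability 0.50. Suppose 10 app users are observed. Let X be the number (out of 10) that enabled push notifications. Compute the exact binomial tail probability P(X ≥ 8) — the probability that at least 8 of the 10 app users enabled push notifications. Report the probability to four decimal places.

X is binomial with n = 10 and p = 0.50.
P(X ≥ 8) = C(10,8)·0.50^8·0.50^2 + C(10,9)·0.50^9·0.50^1 + C(10,10)·0.50^10·0.50^0.
= 0.043945 + 0.009766 + 0.000977 = 0.0547.

P = 0.0547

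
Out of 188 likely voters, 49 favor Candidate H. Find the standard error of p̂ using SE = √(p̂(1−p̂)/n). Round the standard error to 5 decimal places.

The sample proportion is 49/188 = 0.26064.
p̂(1−p̂) = 0.26064·0.73936 = 0.192707.
SE = √(0.192707/188) = √0.001025037 = 0.03202.

SE = 0.03202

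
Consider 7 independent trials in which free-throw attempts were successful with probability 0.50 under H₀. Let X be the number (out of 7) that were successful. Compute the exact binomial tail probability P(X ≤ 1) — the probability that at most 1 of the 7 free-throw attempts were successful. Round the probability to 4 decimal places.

P = 0.0625

X ~ Binomial(n=7, p=0.50).
P(X ≤ 1) = C(7,0)·0.50^0·0.50^7 + C(7,1)·0.50^1·0.50^6.
= 0.007812 + 0.054688 = 0.0625.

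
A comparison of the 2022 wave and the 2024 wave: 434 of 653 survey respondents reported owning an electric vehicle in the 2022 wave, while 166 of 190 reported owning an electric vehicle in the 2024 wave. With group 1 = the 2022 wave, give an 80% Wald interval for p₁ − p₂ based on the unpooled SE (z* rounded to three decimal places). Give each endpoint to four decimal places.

p̂₁ = 434/653 = 0.66462, p̂₂ = 166/190 = 0.87368; p̂₁ − p̂₂ = -0.20906.
SE = √(0.000341346 + 0.000580843) = √0.000922189 = 0.030368.
z* = 1.282 at the 80% level. Margin = 1.282·0.030368 = 0.03893.
So the interval runs from -0.2480 to -0.1701.

(-0.2480, -0.1701)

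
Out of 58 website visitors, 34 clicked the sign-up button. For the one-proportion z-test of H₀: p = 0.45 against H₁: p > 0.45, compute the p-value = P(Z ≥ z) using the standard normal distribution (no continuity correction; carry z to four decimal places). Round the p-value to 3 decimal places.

p-value = 0.019

Sample proportion p̂ = 34/58 = 0.58621.
Under H₀, SE = √(p₀(1−p₀)/n) = √(0.45·0.55/58) = √0.004267241 = 0.065324.
Test statistic (full precision, shown to 4 dp): z = (34/58 − 0.45)/SE₀ ≈ 2.0851.
From the standard normal, P(Z ≥ z) = 0.019.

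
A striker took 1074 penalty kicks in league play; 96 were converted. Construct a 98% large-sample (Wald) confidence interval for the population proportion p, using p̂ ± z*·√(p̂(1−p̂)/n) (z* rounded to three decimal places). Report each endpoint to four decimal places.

The sample proportion is 96/1074 = 0.08939.
SE(p̂) = √(0.08939·0.91061/1074) = 0.008706.
The 98% critical value is z* = 2.326.
Margin of error: 2.326 × 0.008706 = 0.02025.
Interval: 0.08939 ± 0.02025 → (0.0691, 0.1096).

(0.0691, 0.1096)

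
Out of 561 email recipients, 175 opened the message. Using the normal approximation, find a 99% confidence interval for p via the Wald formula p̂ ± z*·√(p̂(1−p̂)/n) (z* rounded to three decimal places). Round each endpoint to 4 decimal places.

With x = 175 successes in n = 561, p̂ = 0.31194.
SE = √(p̂(1−p̂)/n) = √(0.214635/561) = 0.019560.
z* = 2.576 at the 99% level.
Margin = 2.576·0.019560 = 0.05039.
Interval: 0.31194 ± 0.05039 → (0.2616, 0.3623).

(0.2616, 0.3623)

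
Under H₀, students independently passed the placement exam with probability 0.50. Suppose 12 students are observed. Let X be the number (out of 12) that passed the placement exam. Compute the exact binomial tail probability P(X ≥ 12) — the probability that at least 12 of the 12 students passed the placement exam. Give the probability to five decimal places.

P = 0.00024

X ~ Binomial(n=12, p=0.50).
P(X ≥ 12) = C(12,12)·0.50^12·0.50^0.
= 0.000244 = 0.00024.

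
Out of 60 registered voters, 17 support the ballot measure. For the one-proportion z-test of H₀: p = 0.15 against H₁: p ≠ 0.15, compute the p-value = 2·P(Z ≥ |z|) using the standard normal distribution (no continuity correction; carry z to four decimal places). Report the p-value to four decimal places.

p-value = 0.0038

With x = 17 successes in n = 60, p̂ = 0.28333.
Under H₀, SE = √(p₀(1−p₀)/n) = √(0.15·0.85/60) = √0.002125000 = 0.046098.
z = (p̂ − p₀)/SE = (17/60 − 0.15)/0.046098 ≈ 2.8924.
From the standard normal, 2·P(Z ≥ |z|) = 0.0038.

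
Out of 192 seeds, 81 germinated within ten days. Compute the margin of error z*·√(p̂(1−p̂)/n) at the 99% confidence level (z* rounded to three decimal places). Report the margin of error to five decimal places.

With x = 81 successes in n = 192, p̂ = 0.42188.
Standard error of p̂: √(0.243896/192) = √0.001270294 = 0.035641.
z* = 2.576 at the 99% level.
So ME = 0.09181.

ME = 0.09181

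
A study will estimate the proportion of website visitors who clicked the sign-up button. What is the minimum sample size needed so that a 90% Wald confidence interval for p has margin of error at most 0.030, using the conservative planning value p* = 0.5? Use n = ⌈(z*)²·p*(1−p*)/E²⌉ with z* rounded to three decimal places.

For 90% confidence, z* = 1.645.
p*(1−p*) = 0.50·0.50 = 0.2500.
(z*)²·p*(1−p*)/E² = 2.706025·0.2500/0.000900 = 751.674.
⌈751.674⌉ = 752.

n = 752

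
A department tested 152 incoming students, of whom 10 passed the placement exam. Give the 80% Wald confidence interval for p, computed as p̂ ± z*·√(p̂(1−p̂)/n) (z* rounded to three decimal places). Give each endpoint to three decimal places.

The sample proportion is 10/152 = 0.06579.
SE = √(p̂(1−p̂)/n) = √(0.061461/152) = 0.020108.
z* = 1.282 at the 80% level.
Margin of error: 1.282 × 0.020108 = 0.02578.
Interval: 0.06579 ± 0.02578 → (0.040, 0.092).

(0.040, 0.092)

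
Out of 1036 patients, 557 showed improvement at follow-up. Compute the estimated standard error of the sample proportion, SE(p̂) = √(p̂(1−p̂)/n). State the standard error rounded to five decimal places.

p̂ = 557/1036 = 0.53764.
p̂(1−p̂) = 0.248583.
SE = √(0.248583/1036) = 0.01549.

SE = 0.01549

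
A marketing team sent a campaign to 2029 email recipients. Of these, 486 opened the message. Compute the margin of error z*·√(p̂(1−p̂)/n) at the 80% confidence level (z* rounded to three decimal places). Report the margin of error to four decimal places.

ME = 0.0121

The sample proportion is 486/2029 = 0.23953.
Standard error of p̂: √(0.182154/2029) = √0.000089775 = 0.009475.
For 80% confidence, z* = 1.282.
So ME = 0.0121.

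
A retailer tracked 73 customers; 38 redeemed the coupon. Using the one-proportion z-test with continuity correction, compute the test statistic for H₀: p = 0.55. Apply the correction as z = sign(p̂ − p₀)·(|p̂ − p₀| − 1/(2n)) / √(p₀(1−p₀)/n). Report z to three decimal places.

z = -0.388

The sample proportion is 38/73 = 0.52055. p̂ − p₀ = -0.029452.
1/(2n) = 0.006849.
Corrected numerator: |-0.029452| − 0.006849 = 0.022603.
SE₀ = √(0.55·0.45/73) = 0.058227.
z = (−)0.022603/0.058227 = -0.388.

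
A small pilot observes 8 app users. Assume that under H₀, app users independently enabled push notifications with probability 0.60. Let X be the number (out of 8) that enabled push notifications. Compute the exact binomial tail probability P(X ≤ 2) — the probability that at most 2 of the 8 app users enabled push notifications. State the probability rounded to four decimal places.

X ~ Binomial(n=8, p=0.60).
P(X ≤ 2) = C(8,0)·0.60^0·0.40^8 + C(8,1)·0.60^1·0.40^7 + C(8,2)·0.60^2·0.40^6.
= 0.000655 + 0.007864 + 0.041288 = 0.0498.

P = 0.0498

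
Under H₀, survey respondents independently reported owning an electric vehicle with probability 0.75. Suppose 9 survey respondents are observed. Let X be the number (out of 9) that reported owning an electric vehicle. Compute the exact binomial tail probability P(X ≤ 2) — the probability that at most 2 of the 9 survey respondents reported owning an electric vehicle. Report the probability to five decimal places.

P = 0.00134

X ~ Binomial(n=9, p=0.75).
P(X ≤ 2) = C(9,0)·0.75^0·0.25^9 + C(9,1)·0.75^1·0.25^8 + C(9,2)·0.75^2·0.25^7.
= 0.000004 + 0.000103 + 0.001236 = 0.00134.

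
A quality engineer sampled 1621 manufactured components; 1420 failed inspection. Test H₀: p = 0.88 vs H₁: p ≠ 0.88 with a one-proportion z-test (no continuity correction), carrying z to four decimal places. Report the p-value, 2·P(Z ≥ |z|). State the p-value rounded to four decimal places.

The sample proportion is 1420/1621 = 0.87600.
SE₀ = √(0.88·0.12/1621) = 0.008071.
z = (p̂ − p₀)/SE = (1420/1621 − 0.88)/0.008071 ≈ -0.4953.
From the standard normal, 2·P(Z ≥ |z|) = 0.6204.

p-value = 0.6204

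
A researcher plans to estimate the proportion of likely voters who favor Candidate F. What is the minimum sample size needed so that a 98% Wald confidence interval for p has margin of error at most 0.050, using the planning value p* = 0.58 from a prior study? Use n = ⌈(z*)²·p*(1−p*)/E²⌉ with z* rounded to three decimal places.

For 98% confidence, z* = 2.326.
p*(1−p*) = 0.2436.
(z*)²·p*(1−p*)/E² = 5.410276·0.2436/0.002500 = 527.177.
⌈527.177⌉ = 528.

n = 528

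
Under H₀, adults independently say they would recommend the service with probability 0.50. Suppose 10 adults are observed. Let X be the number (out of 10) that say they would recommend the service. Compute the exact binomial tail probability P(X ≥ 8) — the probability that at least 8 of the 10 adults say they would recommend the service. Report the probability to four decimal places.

P = 0.0547

X is binomial with n = 10 and p = 0.50.
P(X ≥ 8) = C(10,8)·0.50^8·0.50^2 + C(10,9)·0.50^9·0.50^1 + C(10,10)·0.50^10·0.50^0.
= 0.043945 + 0.009766 + 0.000977 = 0.0547.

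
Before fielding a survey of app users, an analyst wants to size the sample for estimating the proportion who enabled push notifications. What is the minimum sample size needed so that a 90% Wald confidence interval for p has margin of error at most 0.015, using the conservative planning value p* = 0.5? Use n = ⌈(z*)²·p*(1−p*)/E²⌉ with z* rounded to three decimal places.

The 90% critical value is z* = 1.645.
p*(1−p*) = 0.2500.
(z*)²·p*(1−p*)/E² = 2.706025·0.2500/0.000225 = 3006.694.
Rounding up, n = 3007.

n = 3007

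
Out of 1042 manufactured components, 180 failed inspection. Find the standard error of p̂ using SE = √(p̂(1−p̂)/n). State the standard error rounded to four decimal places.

With x = 180 successes in n = 1042, p̂ = 0.17274.
p̂(1−p̂) = 0.17274·0.82726 = 0.142901.
SE = √(0.142901/1042) = 0.0117.

SE = 0.0117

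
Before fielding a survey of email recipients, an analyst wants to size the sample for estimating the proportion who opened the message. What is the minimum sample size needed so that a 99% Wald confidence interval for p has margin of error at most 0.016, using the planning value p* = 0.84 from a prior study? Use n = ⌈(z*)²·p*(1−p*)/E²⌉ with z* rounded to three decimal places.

n = 3484

For 99% confidence, z* = 2.576.
p*(1−p*) = 0.1344.
Required n before rounding: 6.635776 × 0.1344 / 0.016² = 3483.782.
Rounding up, n = 3484.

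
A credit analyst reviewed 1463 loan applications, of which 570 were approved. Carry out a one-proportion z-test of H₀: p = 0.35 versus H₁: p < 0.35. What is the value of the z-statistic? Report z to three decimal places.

z = 3.176

Sample proportion p̂ = 570/1463 = 0.38961.
Null standard error: √(0.35·0.65/1463) = √0.000155502 = 0.012470.
z = (0.38961 − 0.35)/0.012470 = 0.03961/0.012470 = 3.176.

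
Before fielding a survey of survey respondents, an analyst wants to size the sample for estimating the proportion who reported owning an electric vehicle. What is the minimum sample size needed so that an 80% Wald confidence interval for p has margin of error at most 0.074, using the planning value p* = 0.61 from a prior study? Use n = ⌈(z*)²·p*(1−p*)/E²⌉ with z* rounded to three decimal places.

n = 72

The 80% critical value is z* = 1.282.
p*(1−p*) = 0.2379.
Required n before rounding: 1.643524 × 0.2379 / 0.074² = 71.401.
⌈71.401⌉ = 72.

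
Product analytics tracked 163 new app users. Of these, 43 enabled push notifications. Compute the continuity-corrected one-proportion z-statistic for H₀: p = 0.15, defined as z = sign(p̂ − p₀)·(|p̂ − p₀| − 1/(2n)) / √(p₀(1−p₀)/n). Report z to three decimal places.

p̂ = 43/163 = 0.26380. p̂ − p₀ = 0.113804.
1/(2n) = 0.003067.
Corrected numerator: |0.113804| − 0.003067 = 0.110737.
Under H₀, SE = √(p₀(1−p₀)/n) = √(0.15·0.85/163) = √0.000782209 = 0.027968.
z = +0.110737/0.027968 = 3.959.

z = 3.959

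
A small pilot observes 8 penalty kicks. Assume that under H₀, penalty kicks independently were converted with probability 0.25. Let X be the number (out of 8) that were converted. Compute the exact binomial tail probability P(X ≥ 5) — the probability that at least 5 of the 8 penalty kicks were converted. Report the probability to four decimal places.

X ~ Binomial(n=8, p=0.25).
P(X ≥ 5) = C(8,5)·0.25^5·0.75^3 + C(8,6)·0.25^6·0.75^2 + C(8,7)·0.25^7·0.75^1 + C(8,8)·0.25^8·0.75^0.
= 0.023071 + 0.003845 + 0.000366 + 0.000015 = 0.0273.

P = 0.0273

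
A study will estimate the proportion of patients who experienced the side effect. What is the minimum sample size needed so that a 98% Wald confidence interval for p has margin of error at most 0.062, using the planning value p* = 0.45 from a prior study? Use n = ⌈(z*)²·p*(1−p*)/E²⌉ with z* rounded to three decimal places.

z* = 2.326 at the 98% level.
p*(1−p*) = 0.45·0.55 = 0.2475.
Required n before rounding: 5.410276 × 0.2475 / 0.062² = 348.346.
Rounding up, n = 349.

n = 349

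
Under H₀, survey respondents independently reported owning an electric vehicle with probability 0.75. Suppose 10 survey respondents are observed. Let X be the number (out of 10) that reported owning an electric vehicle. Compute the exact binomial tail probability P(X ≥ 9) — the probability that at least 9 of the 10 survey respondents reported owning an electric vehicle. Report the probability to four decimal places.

P = 0.2440

X ~ Binomial(n=10, p=0.75).
P(X ≥ 9) = C(10,9)·0.75^9·0.25^1 + C(10,10)·0.75^10·0.25^0.
= 0.187712 + 0.056314 = 0.2440.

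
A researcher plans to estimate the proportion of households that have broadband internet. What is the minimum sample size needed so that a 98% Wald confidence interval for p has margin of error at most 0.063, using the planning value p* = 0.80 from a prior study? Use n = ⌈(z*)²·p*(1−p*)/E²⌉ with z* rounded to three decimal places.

n = 219

For 98% confidence, z* = 2.326.
p*(1−p*) = 0.1600.
(z*)²·p*(1−p*)/E² = 5.410276·0.1600/0.003969 = 218.101.
⌈218.101⌉ = 219.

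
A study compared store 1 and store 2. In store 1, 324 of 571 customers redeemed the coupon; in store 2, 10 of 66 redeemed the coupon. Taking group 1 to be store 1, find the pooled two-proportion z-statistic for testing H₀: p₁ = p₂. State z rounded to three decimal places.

z = 6.406

Sample proportions: p̂₁ = 324/571 = 0.56743 and p̂₂ = 10/66 = 0.15152.
Pooling: p̂ = 334/637 = 0.52433.
Pooled SE = √[0.2494079·0.01690283] ≈ 0.064928.
z = (p̂₁ − p̂₂)/SE = (0.56743 − 0.15152)/0.064928 = 0.41591/0.064928 = 6.406.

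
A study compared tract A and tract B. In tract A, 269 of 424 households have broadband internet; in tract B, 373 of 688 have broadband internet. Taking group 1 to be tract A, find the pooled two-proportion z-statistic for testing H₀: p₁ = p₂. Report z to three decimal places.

p̂₁ = 269/424 = 0.63443, p̂₂ = 373/688 = 0.54215.
Pooling: p̂ = 642/1112 = 0.57734.
SE = √[p̂(1−p̂)(1/n₁+1/n₂)] = √[0.57734·0.42266·(1/424+1/688)] ≈ 0.030499.
z = (p̂₁ − p̂₂)/SE = (0.63443 − 0.54215)/0.030499 = 0.09228/0.030499 = 3.026.

z = 3.026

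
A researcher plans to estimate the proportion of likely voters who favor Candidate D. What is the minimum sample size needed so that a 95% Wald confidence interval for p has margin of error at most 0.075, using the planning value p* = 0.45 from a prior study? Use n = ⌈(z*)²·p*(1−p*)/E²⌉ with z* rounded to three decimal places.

The 95% critical value is z* = 1.960.
p*(1−p*) = 0.45·0.55 = 0.2475.
Required n before rounding: 3.841600 × 0.2475 / 0.075² = 169.030.
Rounding up, n = 170.

n = 170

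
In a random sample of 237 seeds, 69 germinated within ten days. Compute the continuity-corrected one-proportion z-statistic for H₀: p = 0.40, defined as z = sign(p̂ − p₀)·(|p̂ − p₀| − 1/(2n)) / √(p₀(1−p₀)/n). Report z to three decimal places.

z = -3.355

With x = 69 successes in n = 237, p̂ = 0.29114. p̂ − p₀ = -0.108861.
1/(2n) = 0.002110.
Corrected numerator: |-0.108861| − 0.002110 = 0.106751.
Under H₀, SE = √(p₀(1−p₀)/n) = √(0.40·0.60/237) = √0.001012658 = 0.031822.
z = (−)0.106751/0.031822 = -3.355.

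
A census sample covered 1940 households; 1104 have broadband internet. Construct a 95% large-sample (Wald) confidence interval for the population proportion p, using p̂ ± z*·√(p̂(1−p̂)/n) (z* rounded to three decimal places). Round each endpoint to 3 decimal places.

With x = 1104 successes in n = 1940, p̂ = 0.56907.
Standard error of p̂: √(0.245229/1940) = √0.000126407 = 0.011243.
For 95% confidence, z* = 1.960.
Margin = 1.960·0.011243 = 0.02204.
Interval: 0.56907 ± 0.02204 → (0.547, 0.591).

(0.547, 0.591)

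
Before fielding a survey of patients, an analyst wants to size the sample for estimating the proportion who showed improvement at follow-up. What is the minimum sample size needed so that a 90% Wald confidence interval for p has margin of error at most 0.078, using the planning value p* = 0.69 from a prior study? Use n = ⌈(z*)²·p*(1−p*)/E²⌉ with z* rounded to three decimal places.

n = 96

The 90% critical value is z* = 1.645.
p*(1−p*) = 0.69·0.31 = 0.2139.
(z*)²·p*(1−p*)/E² = 2.706025·0.2139/0.006084 = 95.138.
⌈95.138⌉ = 96.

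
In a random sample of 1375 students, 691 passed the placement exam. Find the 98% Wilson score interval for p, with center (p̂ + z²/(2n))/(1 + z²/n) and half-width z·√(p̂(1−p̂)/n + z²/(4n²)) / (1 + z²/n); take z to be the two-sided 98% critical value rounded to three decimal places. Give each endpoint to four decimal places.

Here p̂ = 691/1375 = 0.50255 and z = 2.326 (z² = 5.410276).
Denominator 1 + z²/n = 1 + 5.410276/1375 = 1.003935.
Center = (0.50255 + 0.001967)/1.003935 = 0.50254.
Radicand: p̂(1−p̂)/n + z²/(4n²) = 0.000181813 + 0.000000715 = 0.000182528.
Half-width = z·√(radicand)/denom = 2.326·0.013510/1.003935 = 0.03130.
CI: 0.50254 ± 0.03130 = (0.4712, 0.5338).

(0.4712, 0.5338)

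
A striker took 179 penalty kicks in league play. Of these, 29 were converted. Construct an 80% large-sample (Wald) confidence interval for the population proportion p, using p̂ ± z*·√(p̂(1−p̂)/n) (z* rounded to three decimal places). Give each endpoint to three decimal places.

(0.127, 0.197)

p̂ = 29/179 = 0.16201.
SE(p̂) = √(0.16201·0.83799/179) = 0.027540.
The 80% critical value is z* = 1.282.
Margin = 1.282·0.027540 = 0.03531.
CI: 0.16201 ± 0.03531 = (0.127, 0.197).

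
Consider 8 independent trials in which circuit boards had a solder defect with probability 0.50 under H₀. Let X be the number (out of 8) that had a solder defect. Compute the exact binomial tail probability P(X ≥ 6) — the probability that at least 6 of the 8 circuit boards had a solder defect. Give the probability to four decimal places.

P = 0.1445

X ~ Binomial(n=8, p=0.50).
P(X ≥ 6) = C(8,6)·0.50^6·0.50^2 + C(8,7)·0.50^7·0.50^1 + C(8,8)·0.50^8·0.50^0.
= 0.109375 + 0.031250 + 0.003906 = 0.1445.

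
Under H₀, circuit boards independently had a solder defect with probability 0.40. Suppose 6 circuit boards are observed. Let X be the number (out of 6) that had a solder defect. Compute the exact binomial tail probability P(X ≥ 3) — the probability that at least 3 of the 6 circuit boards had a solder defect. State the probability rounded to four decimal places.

X ~ Binomial(n=6, p=0.40).
P(X ≥ 3) = C(6,3)·0.40^3·0.60^3 + C(6,4)·0.40^4·0.60^2 + C(6,5)·0.40^5·0.60^1 + C(6,6)·0.40^6·0.60^0.
= 0.276480 + 0.138240 + 0.036864 + 0.004096 = 0.4557.

P = 0.4557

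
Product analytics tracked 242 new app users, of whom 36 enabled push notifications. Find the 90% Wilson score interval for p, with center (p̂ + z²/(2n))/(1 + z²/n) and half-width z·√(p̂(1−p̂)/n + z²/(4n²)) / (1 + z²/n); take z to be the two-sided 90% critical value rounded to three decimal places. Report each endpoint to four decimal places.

(0.1150, 0.1903)

Here p̂ = 36/242 = 0.14876 and z = 1.645 (z² = 2.706025).
Denominator 1 + z²/n = 1 + 2.706025/242 = 1.011182.
Adjusted center: (0.14876 + z²/(2n))/1.011182 = 0.15264.
Radicand: p̂(1−p̂)/n + z²/(4n²) = 0.000523267 + 0.000011552 = 0.000534819.
Half-width = 1.645·√0.000534819/1.011182 = 0.03762.
Interval: 0.15264 ± 0.03762 → (0.1150, 0.1903).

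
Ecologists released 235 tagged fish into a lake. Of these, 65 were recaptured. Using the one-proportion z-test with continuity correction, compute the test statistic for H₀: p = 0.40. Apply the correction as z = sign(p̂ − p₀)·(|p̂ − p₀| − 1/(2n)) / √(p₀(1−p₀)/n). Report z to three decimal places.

Sample proportion p̂ = 65/235 = 0.27660. p̂ − p₀ = -0.123404.
Continuity correction 1/(2n) = 1/470 = 0.002128.
Corrected numerator: |-0.123404| − 0.002128 = 0.121276.
SE₀ = √(0.40·0.60/235) = 0.031957.
z = −0.121276/0.031957 = -3.795.

z = -3.795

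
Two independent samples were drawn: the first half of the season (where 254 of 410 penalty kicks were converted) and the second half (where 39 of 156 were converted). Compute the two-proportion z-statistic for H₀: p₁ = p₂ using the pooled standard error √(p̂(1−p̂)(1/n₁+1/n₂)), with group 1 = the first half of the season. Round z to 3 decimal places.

z = 7.861

Sample proportions: p̂₁ = 254/410 = 0.61951 and p̂₂ = 39/156 = 0.25000.
Pooling: p̂ = 293/566 = 0.51767.
SE = √[p̂(1−p̂)(1/n₁+1/n₂)] = √[0.51767·0.48233·(1/410+1/156)] ≈ 0.047006.
z = (p̂₁ − p̂₂)/SE = (0.61951 − 0.25000)/0.047006 = 0.36951/0.047006 = 7.861.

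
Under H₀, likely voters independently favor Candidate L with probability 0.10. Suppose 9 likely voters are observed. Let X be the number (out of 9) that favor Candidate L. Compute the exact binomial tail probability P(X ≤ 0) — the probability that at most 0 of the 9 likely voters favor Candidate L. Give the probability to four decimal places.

P = 0.3874

X ~ Binomial(n=9, p=0.10).
P(X ≤ 0) = C(9,0)·0.10^0·0.90^9.
= 0.387420 = 0.3874.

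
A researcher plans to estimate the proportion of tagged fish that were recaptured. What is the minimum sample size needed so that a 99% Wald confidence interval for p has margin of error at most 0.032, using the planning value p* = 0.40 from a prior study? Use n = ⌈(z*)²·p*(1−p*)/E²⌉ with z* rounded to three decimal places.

z* = 2.576 at the 99% level.
p*(1−p*) = 0.40·0.60 = 0.2400.
(z*)²·p*(1−p*)/E² = 6.635776·0.2400/0.001024 = 1555.260.
⌈1555.260⌉ = 1556.

n = 1556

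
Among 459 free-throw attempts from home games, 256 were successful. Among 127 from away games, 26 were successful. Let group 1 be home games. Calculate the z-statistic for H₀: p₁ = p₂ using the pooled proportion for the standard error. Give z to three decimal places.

z = 7.047

p̂₁ = 256/459 = 0.55773, p̂₂ = 26/127 = 0.20472.
Pooled p̂ = (256+26)/(459+127) = 282/586 = 0.48123.
Pooled SE = √[0.2496476·0.01005266] ≈ 0.050096.
z = (p̂₁ − p̂₂)/SE = (0.55773 − 0.20472)/0.050096 = 0.35301/0.050096 = 7.047.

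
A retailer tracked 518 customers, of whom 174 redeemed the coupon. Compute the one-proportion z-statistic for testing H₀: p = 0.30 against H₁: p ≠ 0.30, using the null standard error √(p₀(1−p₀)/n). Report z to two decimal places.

With x = 174 successes in n = 518, p̂ = 0.33591.
Under H₀, SE = √(p₀(1−p₀)/n) = √(0.30·0.70/518) = √0.000405405 = 0.020135.
z = (p̂ − p₀)/SE = (0.33591 − 0.30)/0.020135 = 1.78.

z = 1.78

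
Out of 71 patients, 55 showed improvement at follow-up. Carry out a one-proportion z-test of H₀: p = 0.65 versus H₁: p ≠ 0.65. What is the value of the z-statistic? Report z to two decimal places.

z = 2.20

Sample proportion p̂ = 55/71 = 0.77465.
SE₀ = √(0.65·0.35/71) = 0.056606.
Test statistic: z = 0.12465/0.056606 = 2.20.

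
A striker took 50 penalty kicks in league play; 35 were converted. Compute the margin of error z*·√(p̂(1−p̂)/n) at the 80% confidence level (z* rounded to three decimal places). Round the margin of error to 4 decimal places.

ME = 0.0831

p̂ = 35/50 = 0.70000.
SE(p̂) = √(0.70000·0.30000/50) = 0.064807.
For 80% confidence, z* = 1.282.
So ME = 0.0831.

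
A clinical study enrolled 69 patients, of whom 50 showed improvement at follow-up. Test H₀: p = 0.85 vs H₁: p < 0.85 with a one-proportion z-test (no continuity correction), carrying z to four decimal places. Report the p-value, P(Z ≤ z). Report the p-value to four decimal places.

p-value = 0.0018

Sample proportion p̂ = 50/69 = 0.72464.
SE₀ = √(0.85·0.15/69) = 0.042986.
Test statistic (full precision, shown to 4 dp): z = (50/69 − 0.85)/SE₀ ≈ -2.9163.
From the standard normal, P(Z ≤ z) = 0.0018.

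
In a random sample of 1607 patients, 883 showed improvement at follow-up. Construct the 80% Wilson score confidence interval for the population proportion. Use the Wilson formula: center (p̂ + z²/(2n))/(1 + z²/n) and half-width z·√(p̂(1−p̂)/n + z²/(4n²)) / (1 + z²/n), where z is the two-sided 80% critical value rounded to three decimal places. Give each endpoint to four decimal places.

Here p̂ = 883/1607 = 0.54947 and z = 1.282 (z² = 1.643524).
1 + z²/n = 1.001023.
Center = (0.54947 + 0.000511)/1.001023 = 0.54942.
Radicand: p̂(1−p̂)/n + z²/(4n²) = 0.000154046 + 0.000000159 = 0.000154205.
Half-width = 1.282·√0.000154205/1.001023 = 0.01590.
Interval: 0.54942 ± 0.01590 → (0.5335, 0.5653).

(0.5335, 0.5653)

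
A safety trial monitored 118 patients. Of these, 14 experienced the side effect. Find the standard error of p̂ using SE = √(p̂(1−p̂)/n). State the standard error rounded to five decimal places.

SE = 0.02977

Sample proportion p̂ = 14/118 = 0.11864.
p̂(1−p̂) = 0.104565.
SE = √(0.104565/118) = 0.02977.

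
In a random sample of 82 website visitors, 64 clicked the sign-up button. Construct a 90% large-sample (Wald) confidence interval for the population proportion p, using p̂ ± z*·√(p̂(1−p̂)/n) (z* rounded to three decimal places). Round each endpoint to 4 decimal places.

p̂ = 64/82 = 0.78049.
SE = √(p̂(1−p̂)/n) = √(0.171327/82) = 0.045709.
z* = 1.645 at the 90% level.
Margin = 1.645·0.045709 = 0.07519.
So the interval runs from 0.7053 to 0.8557.

(0.7053, 0.8557)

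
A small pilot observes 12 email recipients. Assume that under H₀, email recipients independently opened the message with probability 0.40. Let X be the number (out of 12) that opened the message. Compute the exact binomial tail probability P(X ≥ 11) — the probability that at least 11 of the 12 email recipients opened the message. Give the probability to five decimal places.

X is binomial with n = 12 and p = 0.40.
P(X ≥ 11) = C(12,11)·0.40^11·0.60^1 + C(12,12)·0.40^12·0.60^0.
= 0.000302 + 0.000017 = 0.00032.

P = 0.00032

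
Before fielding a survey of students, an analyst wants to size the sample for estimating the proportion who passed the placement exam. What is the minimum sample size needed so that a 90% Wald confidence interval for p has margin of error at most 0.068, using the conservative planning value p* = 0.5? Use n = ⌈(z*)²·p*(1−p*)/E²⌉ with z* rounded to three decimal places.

n = 147

For 90% confidence, z* = 1.645.
p*(1−p*) = 0.2500.
(z*)²·p*(1−p*)/E² = 2.706025·0.2500/0.004624 = 146.303.
⌈146.303⌉ = 147.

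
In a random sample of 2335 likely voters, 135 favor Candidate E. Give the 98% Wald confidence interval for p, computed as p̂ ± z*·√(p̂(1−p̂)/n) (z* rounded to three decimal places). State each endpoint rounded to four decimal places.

Sample proportion p̂ = 135/2335 = 0.05782.
Standard error of p̂: √(0.054473/2335) = √0.000023329 = 0.004830.
For 98% confidence, z* = 2.326.
Margin = 2.326·0.004830 = 0.01123.
Interval: 0.05782 ± 0.01123 → (0.0466, 0.0691).

(0.0466, 0.0691)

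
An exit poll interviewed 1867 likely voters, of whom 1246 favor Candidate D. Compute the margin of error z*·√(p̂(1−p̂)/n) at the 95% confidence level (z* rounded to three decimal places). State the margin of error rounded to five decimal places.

The sample proportion is 1246/1867 = 0.66738.
Standard error of p̂: √(0.221984/1867) = √0.000118899 = 0.010904.
For 95% confidence, z* = 1.960.
ME = 1.960·0.010904 = 0.02137.

ME = 0.02137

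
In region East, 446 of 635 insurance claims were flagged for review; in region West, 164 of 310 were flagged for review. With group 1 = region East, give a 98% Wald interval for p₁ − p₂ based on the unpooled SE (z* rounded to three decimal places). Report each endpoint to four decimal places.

p̂₁ = 446/635 = 0.70236, p̂₂ = 164/310 = 0.52903; p̂₁ − p̂₂ = 0.17333.
Unpooled SE = √(p̂₁(1−p̂₁)/n₁ + p̂₂(1−p̂₂)/n₂) = √(0.000329212 + 0.000803733) = 0.033659.
For 98% confidence, z* = 2.326. Margin of error = 0.07829.
Interval: 0.17333 ± 0.07829 → (0.0950, 0.2516).

(0.0950, 0.2516)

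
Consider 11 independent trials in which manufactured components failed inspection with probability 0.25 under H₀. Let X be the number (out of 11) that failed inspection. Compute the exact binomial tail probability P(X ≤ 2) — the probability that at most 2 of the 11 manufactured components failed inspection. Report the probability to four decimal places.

X is binomial with n = 11 and p = 0.25.
P(X ≤ 2) = C(11,0)·0.25^0·0.75^11 + C(11,1)·0.25^1·0.75^10 + C(11,2)·0.25^2·0.75^9.
= 0.042235 + 0.154862 + 0.258104 = 0.4552.

P = 0.4552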